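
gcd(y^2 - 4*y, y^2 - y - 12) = y - 4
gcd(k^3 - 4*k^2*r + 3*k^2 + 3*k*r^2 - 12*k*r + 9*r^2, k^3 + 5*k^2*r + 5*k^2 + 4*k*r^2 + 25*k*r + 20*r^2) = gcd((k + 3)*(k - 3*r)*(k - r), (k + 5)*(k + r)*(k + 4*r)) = 1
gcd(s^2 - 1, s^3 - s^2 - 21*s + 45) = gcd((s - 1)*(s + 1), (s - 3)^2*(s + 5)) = 1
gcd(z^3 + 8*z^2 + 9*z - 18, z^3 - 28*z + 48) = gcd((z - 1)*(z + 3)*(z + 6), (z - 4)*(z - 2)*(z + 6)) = z + 6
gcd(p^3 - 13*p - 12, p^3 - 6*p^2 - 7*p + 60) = p^2 - p - 12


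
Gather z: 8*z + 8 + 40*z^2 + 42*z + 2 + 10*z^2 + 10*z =50*z^2 + 60*z + 10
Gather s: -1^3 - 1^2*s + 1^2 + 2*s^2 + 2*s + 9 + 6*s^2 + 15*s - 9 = 8*s^2 + 16*s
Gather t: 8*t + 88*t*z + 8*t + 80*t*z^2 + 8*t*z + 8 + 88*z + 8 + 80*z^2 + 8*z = t*(80*z^2 + 96*z + 16) + 80*z^2 + 96*z + 16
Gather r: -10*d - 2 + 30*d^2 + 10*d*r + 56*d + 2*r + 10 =30*d^2 + 46*d + r*(10*d + 2) + 8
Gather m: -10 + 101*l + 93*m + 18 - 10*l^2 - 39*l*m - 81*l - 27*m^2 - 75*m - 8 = -10*l^2 + 20*l - 27*m^2 + m*(18 - 39*l)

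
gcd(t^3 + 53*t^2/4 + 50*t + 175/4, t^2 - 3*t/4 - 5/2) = t + 5/4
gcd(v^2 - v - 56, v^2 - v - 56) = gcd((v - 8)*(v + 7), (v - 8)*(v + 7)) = v^2 - v - 56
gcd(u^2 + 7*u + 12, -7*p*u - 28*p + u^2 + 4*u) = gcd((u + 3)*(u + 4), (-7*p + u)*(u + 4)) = u + 4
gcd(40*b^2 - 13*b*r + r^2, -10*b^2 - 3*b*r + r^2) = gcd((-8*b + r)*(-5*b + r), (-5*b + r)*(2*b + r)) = -5*b + r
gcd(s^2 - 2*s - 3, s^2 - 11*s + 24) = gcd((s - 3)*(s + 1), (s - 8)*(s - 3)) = s - 3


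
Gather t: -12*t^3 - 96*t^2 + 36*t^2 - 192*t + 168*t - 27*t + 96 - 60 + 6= -12*t^3 - 60*t^2 - 51*t + 42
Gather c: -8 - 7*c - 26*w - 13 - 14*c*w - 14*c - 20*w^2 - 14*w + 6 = c*(-14*w - 21) - 20*w^2 - 40*w - 15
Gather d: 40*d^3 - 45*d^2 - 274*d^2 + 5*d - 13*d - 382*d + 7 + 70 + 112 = 40*d^3 - 319*d^2 - 390*d + 189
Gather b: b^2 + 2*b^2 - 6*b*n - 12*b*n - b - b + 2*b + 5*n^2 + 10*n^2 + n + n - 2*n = 3*b^2 - 18*b*n + 15*n^2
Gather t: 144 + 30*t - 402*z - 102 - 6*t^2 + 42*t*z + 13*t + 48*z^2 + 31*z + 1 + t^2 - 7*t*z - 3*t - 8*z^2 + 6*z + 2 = -5*t^2 + t*(35*z + 40) + 40*z^2 - 365*z + 45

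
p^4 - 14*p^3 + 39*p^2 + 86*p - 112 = (p - 8)*(p - 7)*(p - 1)*(p + 2)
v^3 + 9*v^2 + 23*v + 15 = (v + 1)*(v + 3)*(v + 5)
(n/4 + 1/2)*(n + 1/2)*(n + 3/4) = n^3/4 + 13*n^2/16 + 23*n/32 + 3/16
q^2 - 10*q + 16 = (q - 8)*(q - 2)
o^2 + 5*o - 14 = (o - 2)*(o + 7)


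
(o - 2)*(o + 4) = o^2 + 2*o - 8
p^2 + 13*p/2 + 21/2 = (p + 3)*(p + 7/2)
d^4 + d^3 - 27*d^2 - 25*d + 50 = (d - 5)*(d - 1)*(d + 2)*(d + 5)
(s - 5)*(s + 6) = s^2 + s - 30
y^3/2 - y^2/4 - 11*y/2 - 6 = (y/2 + 1)*(y - 4)*(y + 3/2)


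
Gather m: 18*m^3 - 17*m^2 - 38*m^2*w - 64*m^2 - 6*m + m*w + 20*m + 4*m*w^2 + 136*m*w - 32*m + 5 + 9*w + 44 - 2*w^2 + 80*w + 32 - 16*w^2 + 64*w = 18*m^3 + m^2*(-38*w - 81) + m*(4*w^2 + 137*w - 18) - 18*w^2 + 153*w + 81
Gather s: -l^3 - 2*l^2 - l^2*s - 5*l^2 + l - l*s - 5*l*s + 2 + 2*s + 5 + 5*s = -l^3 - 7*l^2 + l + s*(-l^2 - 6*l + 7) + 7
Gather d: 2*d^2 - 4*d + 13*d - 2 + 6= 2*d^2 + 9*d + 4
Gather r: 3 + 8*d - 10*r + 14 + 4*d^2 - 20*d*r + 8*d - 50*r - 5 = 4*d^2 + 16*d + r*(-20*d - 60) + 12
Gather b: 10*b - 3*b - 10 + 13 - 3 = 7*b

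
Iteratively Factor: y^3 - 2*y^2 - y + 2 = (y - 1)*(y^2 - y - 2) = (y - 2)*(y - 1)*(y + 1)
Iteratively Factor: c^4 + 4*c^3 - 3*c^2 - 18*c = (c)*(c^3 + 4*c^2 - 3*c - 18) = c*(c + 3)*(c^2 + c - 6) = c*(c + 3)^2*(c - 2)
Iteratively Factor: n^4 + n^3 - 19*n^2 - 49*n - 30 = (n + 1)*(n^3 - 19*n - 30) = (n + 1)*(n + 3)*(n^2 - 3*n - 10) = (n + 1)*(n + 2)*(n + 3)*(n - 5)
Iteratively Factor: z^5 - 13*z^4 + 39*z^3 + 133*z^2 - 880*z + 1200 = (z - 3)*(z^4 - 10*z^3 + 9*z^2 + 160*z - 400) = (z - 3)*(z + 4)*(z^3 - 14*z^2 + 65*z - 100) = (z - 5)*(z - 3)*(z + 4)*(z^2 - 9*z + 20) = (z - 5)*(z - 4)*(z - 3)*(z + 4)*(z - 5)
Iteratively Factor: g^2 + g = (g + 1)*(g)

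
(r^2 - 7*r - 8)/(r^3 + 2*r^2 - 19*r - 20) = (r - 8)/(r^2 + r - 20)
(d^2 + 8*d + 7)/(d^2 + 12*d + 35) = (d + 1)/(d + 5)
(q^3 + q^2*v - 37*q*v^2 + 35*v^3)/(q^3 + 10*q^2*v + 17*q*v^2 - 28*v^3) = (q - 5*v)/(q + 4*v)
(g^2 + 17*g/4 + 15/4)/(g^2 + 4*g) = (4*g^2 + 17*g + 15)/(4*g*(g + 4))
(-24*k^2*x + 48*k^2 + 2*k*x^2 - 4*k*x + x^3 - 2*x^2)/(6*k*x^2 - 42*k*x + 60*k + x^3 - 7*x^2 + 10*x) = (-4*k + x)/(x - 5)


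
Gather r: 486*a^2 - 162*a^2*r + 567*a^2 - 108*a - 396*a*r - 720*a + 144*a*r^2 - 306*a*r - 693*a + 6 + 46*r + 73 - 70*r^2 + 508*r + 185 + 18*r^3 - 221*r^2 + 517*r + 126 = 1053*a^2 - 1521*a + 18*r^3 + r^2*(144*a - 291) + r*(-162*a^2 - 702*a + 1071) + 390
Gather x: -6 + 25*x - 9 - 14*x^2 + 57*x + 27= -14*x^2 + 82*x + 12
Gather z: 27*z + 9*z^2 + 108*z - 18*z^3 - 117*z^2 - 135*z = -18*z^3 - 108*z^2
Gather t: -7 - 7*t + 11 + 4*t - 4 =-3*t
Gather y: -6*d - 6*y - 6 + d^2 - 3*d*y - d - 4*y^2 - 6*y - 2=d^2 - 7*d - 4*y^2 + y*(-3*d - 12) - 8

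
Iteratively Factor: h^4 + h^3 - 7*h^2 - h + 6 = (h + 1)*(h^3 - 7*h + 6) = (h - 1)*(h + 1)*(h^2 + h - 6) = (h - 2)*(h - 1)*(h + 1)*(h + 3)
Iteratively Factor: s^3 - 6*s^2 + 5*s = (s - 5)*(s^2 - s) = (s - 5)*(s - 1)*(s)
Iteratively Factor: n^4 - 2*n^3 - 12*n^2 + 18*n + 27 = (n + 3)*(n^3 - 5*n^2 + 3*n + 9) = (n - 3)*(n + 3)*(n^2 - 2*n - 3) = (n - 3)*(n + 1)*(n + 3)*(n - 3)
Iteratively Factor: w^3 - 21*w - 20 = (w - 5)*(w^2 + 5*w + 4) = (w - 5)*(w + 4)*(w + 1)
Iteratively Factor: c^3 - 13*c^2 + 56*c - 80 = (c - 5)*(c^2 - 8*c + 16) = (c - 5)*(c - 4)*(c - 4)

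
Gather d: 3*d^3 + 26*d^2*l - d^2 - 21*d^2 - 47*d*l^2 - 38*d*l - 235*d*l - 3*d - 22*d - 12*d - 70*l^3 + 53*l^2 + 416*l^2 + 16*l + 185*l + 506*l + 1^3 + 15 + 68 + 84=3*d^3 + d^2*(26*l - 22) + d*(-47*l^2 - 273*l - 37) - 70*l^3 + 469*l^2 + 707*l + 168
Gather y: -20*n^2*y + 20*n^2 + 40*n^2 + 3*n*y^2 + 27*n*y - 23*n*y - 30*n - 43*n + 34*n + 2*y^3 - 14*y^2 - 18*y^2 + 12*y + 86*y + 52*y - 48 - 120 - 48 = 60*n^2 - 39*n + 2*y^3 + y^2*(3*n - 32) + y*(-20*n^2 + 4*n + 150) - 216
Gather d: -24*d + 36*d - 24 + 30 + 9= 12*d + 15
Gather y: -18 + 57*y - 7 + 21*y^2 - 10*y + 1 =21*y^2 + 47*y - 24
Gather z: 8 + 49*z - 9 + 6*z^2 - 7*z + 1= 6*z^2 + 42*z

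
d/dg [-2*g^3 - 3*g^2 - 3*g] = -6*g^2 - 6*g - 3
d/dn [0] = 0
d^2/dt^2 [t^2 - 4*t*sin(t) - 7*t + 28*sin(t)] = 4*t*sin(t) - 28*sin(t) - 8*cos(t) + 2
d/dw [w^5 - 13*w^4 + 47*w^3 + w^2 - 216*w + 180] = 5*w^4 - 52*w^3 + 141*w^2 + 2*w - 216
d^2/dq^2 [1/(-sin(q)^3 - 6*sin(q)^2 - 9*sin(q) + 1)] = 3*(3*sin(q)^6 + 22*sin(q)^5 + 50*sin(q)^4 + 25*sin(q)^3 - 55*sin(q)^2 - 107*sin(q) - 58)/(sin(q)^3 + 6*sin(q)^2 + 9*sin(q) - 1)^3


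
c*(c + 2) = c^2 + 2*c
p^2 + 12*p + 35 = (p + 5)*(p + 7)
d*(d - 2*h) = d^2 - 2*d*h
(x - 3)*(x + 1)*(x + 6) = x^3 + 4*x^2 - 15*x - 18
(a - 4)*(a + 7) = a^2 + 3*a - 28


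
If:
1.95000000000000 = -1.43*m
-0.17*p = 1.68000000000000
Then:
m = -1.36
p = -9.88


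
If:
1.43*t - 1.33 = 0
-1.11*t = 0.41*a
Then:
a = -2.52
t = 0.93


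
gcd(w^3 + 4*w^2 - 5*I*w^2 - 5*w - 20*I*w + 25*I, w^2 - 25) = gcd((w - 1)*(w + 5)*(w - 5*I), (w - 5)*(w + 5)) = w + 5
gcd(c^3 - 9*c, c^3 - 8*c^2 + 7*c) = c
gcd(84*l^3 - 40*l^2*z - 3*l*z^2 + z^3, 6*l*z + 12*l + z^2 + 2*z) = 6*l + z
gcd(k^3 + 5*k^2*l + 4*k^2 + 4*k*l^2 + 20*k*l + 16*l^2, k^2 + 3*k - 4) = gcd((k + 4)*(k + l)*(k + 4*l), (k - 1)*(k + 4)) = k + 4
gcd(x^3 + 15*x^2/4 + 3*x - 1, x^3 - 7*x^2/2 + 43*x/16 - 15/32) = x - 1/4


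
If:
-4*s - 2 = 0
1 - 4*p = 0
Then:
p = 1/4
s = -1/2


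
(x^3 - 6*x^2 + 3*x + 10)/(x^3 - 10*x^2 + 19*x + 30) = (x - 2)/(x - 6)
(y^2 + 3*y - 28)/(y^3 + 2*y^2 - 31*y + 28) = 1/(y - 1)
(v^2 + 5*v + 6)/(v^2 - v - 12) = (v + 2)/(v - 4)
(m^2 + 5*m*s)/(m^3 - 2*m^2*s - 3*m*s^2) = (-m - 5*s)/(-m^2 + 2*m*s + 3*s^2)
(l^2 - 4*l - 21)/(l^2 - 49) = (l + 3)/(l + 7)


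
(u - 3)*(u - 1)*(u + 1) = u^3 - 3*u^2 - u + 3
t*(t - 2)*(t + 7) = t^3 + 5*t^2 - 14*t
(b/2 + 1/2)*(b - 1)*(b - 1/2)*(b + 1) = b^4/2 + b^3/4 - 3*b^2/4 - b/4 + 1/4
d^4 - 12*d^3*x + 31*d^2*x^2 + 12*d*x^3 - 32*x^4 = (d - 8*x)*(d - 4*x)*(d - x)*(d + x)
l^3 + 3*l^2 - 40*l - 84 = (l - 6)*(l + 2)*(l + 7)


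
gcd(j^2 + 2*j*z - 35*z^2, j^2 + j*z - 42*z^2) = j + 7*z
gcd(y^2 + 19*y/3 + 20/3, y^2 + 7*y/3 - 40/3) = y + 5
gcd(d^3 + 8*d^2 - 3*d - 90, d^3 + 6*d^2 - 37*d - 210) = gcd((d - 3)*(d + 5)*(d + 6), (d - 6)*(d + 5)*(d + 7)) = d + 5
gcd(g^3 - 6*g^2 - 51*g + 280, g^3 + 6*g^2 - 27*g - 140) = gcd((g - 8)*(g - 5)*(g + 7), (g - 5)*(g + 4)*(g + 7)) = g^2 + 2*g - 35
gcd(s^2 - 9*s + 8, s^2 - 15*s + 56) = s - 8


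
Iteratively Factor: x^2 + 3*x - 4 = (x + 4)*(x - 1)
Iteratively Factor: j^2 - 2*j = (j - 2)*(j)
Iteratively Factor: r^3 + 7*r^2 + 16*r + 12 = (r + 3)*(r^2 + 4*r + 4) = (r + 2)*(r + 3)*(r + 2)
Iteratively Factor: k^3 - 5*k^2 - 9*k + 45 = (k - 3)*(k^2 - 2*k - 15) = (k - 3)*(k + 3)*(k - 5)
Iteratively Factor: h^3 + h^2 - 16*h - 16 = (h + 4)*(h^2 - 3*h - 4) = (h + 1)*(h + 4)*(h - 4)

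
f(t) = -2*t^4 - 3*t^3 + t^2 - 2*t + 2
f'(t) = -8*t^3 - 9*t^2 + 2*t - 2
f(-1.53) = 7.19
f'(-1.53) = 2.52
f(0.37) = 1.21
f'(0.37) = -2.90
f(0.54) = 0.57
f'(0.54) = -4.80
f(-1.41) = 7.31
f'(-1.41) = -0.29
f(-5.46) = -1246.42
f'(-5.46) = 1020.95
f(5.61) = -2488.41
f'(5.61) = -1686.50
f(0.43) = 1.02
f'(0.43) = -3.44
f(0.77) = -1.02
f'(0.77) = -9.45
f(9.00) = -15244.00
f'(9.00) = -6545.00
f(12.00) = -46534.00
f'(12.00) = -15098.00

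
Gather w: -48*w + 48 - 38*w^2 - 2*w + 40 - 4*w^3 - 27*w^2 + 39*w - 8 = -4*w^3 - 65*w^2 - 11*w + 80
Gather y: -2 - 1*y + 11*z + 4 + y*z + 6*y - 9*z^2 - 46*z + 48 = y*(z + 5) - 9*z^2 - 35*z + 50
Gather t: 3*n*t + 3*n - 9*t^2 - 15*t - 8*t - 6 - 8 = 3*n - 9*t^2 + t*(3*n - 23) - 14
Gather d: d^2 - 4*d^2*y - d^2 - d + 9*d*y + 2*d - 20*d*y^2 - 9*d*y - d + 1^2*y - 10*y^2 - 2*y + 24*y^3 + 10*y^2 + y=-4*d^2*y - 20*d*y^2 + 24*y^3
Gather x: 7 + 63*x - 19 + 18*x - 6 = 81*x - 18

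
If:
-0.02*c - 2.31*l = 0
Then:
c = -115.5*l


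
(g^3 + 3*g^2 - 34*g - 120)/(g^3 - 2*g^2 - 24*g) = (g + 5)/g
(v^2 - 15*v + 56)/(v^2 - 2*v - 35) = (v - 8)/(v + 5)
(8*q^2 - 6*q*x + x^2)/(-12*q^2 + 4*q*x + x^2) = (-4*q + x)/(6*q + x)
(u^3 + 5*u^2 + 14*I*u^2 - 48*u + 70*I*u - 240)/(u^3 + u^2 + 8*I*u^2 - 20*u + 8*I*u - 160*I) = (u + 6*I)/(u - 4)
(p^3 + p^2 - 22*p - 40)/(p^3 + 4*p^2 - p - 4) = (p^2 - 3*p - 10)/(p^2 - 1)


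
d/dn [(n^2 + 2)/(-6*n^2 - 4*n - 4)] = (-n^2 + 4*n + 2)/(9*n^4 + 12*n^3 + 16*n^2 + 8*n + 4)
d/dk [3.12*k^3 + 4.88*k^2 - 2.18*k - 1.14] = 9.36*k^2 + 9.76*k - 2.18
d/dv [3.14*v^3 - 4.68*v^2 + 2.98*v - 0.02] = 9.42*v^2 - 9.36*v + 2.98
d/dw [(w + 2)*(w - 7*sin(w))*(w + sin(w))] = (w + 2)*(w - 7*sin(w))*(cos(w) + 1) - (w + 2)*(w + sin(w))*(7*cos(w) - 1) + (w - 7*sin(w))*(w + sin(w))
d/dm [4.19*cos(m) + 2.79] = -4.19*sin(m)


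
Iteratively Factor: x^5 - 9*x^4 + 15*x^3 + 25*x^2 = (x - 5)*(x^4 - 4*x^3 - 5*x^2) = x*(x - 5)*(x^3 - 4*x^2 - 5*x) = x^2*(x - 5)*(x^2 - 4*x - 5) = x^2*(x - 5)^2*(x + 1)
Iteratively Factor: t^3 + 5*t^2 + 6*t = (t + 2)*(t^2 + 3*t) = t*(t + 2)*(t + 3)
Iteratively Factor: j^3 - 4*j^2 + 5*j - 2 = (j - 2)*(j^2 - 2*j + 1) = (j - 2)*(j - 1)*(j - 1)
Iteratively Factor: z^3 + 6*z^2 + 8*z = (z + 2)*(z^2 + 4*z) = z*(z + 2)*(z + 4)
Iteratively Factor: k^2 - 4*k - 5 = (k + 1)*(k - 5)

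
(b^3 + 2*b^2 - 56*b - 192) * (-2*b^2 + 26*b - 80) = -2*b^5 + 22*b^4 + 84*b^3 - 1232*b^2 - 512*b + 15360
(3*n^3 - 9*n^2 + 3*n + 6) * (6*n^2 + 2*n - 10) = 18*n^5 - 48*n^4 - 30*n^3 + 132*n^2 - 18*n - 60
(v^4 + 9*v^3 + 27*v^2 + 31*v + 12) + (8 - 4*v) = v^4 + 9*v^3 + 27*v^2 + 27*v + 20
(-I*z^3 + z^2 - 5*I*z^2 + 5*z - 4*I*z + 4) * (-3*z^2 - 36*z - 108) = 3*I*z^5 - 3*z^4 + 51*I*z^4 - 51*z^3 + 300*I*z^3 - 300*z^2 + 684*I*z^2 - 684*z + 432*I*z - 432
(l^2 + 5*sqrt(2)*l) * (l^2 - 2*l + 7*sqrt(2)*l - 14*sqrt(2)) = l^4 - 2*l^3 + 12*sqrt(2)*l^3 - 24*sqrt(2)*l^2 + 70*l^2 - 140*l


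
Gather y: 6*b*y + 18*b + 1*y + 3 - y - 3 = 6*b*y + 18*b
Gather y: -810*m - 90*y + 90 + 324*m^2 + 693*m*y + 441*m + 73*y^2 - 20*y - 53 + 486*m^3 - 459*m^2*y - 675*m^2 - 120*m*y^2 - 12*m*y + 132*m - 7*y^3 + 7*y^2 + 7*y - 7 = 486*m^3 - 351*m^2 - 237*m - 7*y^3 + y^2*(80 - 120*m) + y*(-459*m^2 + 681*m - 103) + 30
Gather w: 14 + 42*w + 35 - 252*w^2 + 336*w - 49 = -252*w^2 + 378*w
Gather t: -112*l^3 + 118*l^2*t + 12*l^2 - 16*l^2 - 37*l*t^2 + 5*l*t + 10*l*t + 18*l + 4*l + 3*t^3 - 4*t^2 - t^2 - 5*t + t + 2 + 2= -112*l^3 - 4*l^2 + 22*l + 3*t^3 + t^2*(-37*l - 5) + t*(118*l^2 + 15*l - 4) + 4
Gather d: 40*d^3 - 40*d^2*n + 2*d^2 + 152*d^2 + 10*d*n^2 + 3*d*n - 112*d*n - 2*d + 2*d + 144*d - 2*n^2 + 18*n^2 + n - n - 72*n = 40*d^3 + d^2*(154 - 40*n) + d*(10*n^2 - 109*n + 144) + 16*n^2 - 72*n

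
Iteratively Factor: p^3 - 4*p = (p)*(p^2 - 4) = p*(p + 2)*(p - 2)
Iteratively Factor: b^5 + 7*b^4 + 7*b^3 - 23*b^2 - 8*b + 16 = (b - 1)*(b^4 + 8*b^3 + 15*b^2 - 8*b - 16) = (b - 1)^2*(b^3 + 9*b^2 + 24*b + 16) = (b - 1)^2*(b + 4)*(b^2 + 5*b + 4) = (b - 1)^2*(b + 1)*(b + 4)*(b + 4)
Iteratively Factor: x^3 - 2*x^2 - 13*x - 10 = (x + 1)*(x^2 - 3*x - 10) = (x + 1)*(x + 2)*(x - 5)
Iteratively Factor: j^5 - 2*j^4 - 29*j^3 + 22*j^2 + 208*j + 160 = (j - 5)*(j^4 + 3*j^3 - 14*j^2 - 48*j - 32) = (j - 5)*(j + 2)*(j^3 + j^2 - 16*j - 16) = (j - 5)*(j + 2)*(j + 4)*(j^2 - 3*j - 4) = (j - 5)*(j + 1)*(j + 2)*(j + 4)*(j - 4)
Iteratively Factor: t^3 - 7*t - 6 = (t + 1)*(t^2 - t - 6) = (t + 1)*(t + 2)*(t - 3)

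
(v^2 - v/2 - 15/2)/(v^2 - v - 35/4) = 2*(v - 3)/(2*v - 7)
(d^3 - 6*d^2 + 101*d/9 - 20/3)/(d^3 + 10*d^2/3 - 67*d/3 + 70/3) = (d^2 - 13*d/3 + 4)/(d^2 + 5*d - 14)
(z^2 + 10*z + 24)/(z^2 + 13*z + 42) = (z + 4)/(z + 7)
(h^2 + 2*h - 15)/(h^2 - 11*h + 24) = (h + 5)/(h - 8)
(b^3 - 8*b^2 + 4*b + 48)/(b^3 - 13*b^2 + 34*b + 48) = (b^2 - 2*b - 8)/(b^2 - 7*b - 8)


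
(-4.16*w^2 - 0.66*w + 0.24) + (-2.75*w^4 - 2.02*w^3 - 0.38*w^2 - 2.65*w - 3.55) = -2.75*w^4 - 2.02*w^3 - 4.54*w^2 - 3.31*w - 3.31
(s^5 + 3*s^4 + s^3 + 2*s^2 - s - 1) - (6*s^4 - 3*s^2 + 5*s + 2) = s^5 - 3*s^4 + s^3 + 5*s^2 - 6*s - 3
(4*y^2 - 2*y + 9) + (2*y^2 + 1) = 6*y^2 - 2*y + 10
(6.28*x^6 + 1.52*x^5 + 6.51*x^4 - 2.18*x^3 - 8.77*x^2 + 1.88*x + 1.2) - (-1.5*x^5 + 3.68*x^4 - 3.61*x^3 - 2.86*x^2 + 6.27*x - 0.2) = 6.28*x^6 + 3.02*x^5 + 2.83*x^4 + 1.43*x^3 - 5.91*x^2 - 4.39*x + 1.4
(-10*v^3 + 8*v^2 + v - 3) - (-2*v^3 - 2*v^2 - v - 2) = -8*v^3 + 10*v^2 + 2*v - 1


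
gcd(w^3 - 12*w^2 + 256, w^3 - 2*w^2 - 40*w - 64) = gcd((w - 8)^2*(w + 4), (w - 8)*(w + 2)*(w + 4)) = w^2 - 4*w - 32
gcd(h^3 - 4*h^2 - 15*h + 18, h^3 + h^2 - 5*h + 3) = h^2 + 2*h - 3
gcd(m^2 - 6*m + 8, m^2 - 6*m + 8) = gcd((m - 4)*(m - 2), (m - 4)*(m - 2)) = m^2 - 6*m + 8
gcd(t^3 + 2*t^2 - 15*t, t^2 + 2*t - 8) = 1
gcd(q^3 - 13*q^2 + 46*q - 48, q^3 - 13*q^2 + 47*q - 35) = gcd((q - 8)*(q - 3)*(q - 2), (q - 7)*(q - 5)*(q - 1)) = 1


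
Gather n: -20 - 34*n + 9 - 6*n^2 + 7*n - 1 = -6*n^2 - 27*n - 12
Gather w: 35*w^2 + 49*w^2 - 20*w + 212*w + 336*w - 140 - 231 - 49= 84*w^2 + 528*w - 420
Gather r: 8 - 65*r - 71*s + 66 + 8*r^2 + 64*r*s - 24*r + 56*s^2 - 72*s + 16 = 8*r^2 + r*(64*s - 89) + 56*s^2 - 143*s + 90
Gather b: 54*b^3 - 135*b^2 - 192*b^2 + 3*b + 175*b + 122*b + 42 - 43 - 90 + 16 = 54*b^3 - 327*b^2 + 300*b - 75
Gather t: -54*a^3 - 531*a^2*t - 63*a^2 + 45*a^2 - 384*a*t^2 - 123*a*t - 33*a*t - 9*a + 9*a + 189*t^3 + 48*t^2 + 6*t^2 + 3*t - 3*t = -54*a^3 - 18*a^2 + 189*t^3 + t^2*(54 - 384*a) + t*(-531*a^2 - 156*a)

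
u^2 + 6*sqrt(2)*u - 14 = (u - sqrt(2))*(u + 7*sqrt(2))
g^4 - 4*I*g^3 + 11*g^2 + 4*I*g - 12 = (g - 1)*(g + 1)*(g - 6*I)*(g + 2*I)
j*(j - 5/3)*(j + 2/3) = j^3 - j^2 - 10*j/9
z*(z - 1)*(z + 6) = z^3 + 5*z^2 - 6*z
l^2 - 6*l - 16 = (l - 8)*(l + 2)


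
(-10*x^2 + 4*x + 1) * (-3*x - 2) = 30*x^3 + 8*x^2 - 11*x - 2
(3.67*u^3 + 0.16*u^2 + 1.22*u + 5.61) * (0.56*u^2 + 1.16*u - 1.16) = 2.0552*u^5 + 4.3468*u^4 - 3.3884*u^3 + 4.3712*u^2 + 5.0924*u - 6.5076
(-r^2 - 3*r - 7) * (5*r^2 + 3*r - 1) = -5*r^4 - 18*r^3 - 43*r^2 - 18*r + 7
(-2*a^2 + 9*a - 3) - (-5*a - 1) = -2*a^2 + 14*a - 2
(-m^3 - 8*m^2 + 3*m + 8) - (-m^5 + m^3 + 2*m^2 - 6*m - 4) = m^5 - 2*m^3 - 10*m^2 + 9*m + 12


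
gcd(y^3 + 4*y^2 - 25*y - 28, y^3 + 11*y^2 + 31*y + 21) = y^2 + 8*y + 7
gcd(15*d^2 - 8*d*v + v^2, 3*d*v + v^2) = 1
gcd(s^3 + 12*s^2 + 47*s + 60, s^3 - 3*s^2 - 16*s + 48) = s + 4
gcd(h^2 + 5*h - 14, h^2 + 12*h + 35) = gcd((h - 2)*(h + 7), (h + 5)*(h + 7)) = h + 7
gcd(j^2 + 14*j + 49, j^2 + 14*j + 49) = j^2 + 14*j + 49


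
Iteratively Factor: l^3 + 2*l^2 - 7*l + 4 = (l - 1)*(l^2 + 3*l - 4) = (l - 1)*(l + 4)*(l - 1)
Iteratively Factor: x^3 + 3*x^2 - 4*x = (x - 1)*(x^2 + 4*x) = (x - 1)*(x + 4)*(x)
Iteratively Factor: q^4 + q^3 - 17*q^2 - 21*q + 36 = (q - 1)*(q^3 + 2*q^2 - 15*q - 36) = (q - 1)*(q + 3)*(q^2 - q - 12) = (q - 1)*(q + 3)^2*(q - 4)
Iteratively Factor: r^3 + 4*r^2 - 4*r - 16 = (r - 2)*(r^2 + 6*r + 8) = (r - 2)*(r + 2)*(r + 4)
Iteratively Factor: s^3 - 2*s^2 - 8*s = (s + 2)*(s^2 - 4*s) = s*(s + 2)*(s - 4)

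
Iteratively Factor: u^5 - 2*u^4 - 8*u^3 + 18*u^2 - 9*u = (u)*(u^4 - 2*u^3 - 8*u^2 + 18*u - 9) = u*(u - 1)*(u^3 - u^2 - 9*u + 9) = u*(u - 1)^2*(u^2 - 9) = u*(u - 3)*(u - 1)^2*(u + 3)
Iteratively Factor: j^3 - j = (j - 1)*(j^2 + j) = (j - 1)*(j + 1)*(j)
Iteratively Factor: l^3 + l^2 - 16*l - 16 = (l - 4)*(l^2 + 5*l + 4) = (l - 4)*(l + 1)*(l + 4)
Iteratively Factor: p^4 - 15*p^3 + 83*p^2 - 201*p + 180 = (p - 4)*(p^3 - 11*p^2 + 39*p - 45) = (p - 4)*(p - 3)*(p^2 - 8*p + 15) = (p - 5)*(p - 4)*(p - 3)*(p - 3)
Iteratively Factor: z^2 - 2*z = (z - 2)*(z)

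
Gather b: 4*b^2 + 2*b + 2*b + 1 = 4*b^2 + 4*b + 1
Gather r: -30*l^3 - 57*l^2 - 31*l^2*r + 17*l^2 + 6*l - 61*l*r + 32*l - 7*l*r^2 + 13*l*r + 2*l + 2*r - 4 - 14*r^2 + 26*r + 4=-30*l^3 - 40*l^2 + 40*l + r^2*(-7*l - 14) + r*(-31*l^2 - 48*l + 28)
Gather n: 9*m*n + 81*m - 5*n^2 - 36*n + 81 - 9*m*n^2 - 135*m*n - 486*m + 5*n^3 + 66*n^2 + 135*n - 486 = -405*m + 5*n^3 + n^2*(61 - 9*m) + n*(99 - 126*m) - 405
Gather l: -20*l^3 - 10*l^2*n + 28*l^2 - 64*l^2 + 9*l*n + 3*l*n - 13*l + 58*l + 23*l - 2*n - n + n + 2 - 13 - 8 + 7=-20*l^3 + l^2*(-10*n - 36) + l*(12*n + 68) - 2*n - 12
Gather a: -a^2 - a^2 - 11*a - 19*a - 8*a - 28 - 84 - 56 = -2*a^2 - 38*a - 168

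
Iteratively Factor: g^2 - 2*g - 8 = (g - 4)*(g + 2)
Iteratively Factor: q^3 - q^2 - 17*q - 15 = (q - 5)*(q^2 + 4*q + 3) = (q - 5)*(q + 3)*(q + 1)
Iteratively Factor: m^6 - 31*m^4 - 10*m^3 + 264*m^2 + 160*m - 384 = (m - 4)*(m^5 + 4*m^4 - 15*m^3 - 70*m^2 - 16*m + 96) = (m - 4)*(m - 1)*(m^4 + 5*m^3 - 10*m^2 - 80*m - 96) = (m - 4)*(m - 1)*(m + 2)*(m^3 + 3*m^2 - 16*m - 48) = (m - 4)^2*(m - 1)*(m + 2)*(m^2 + 7*m + 12) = (m - 4)^2*(m - 1)*(m + 2)*(m + 3)*(m + 4)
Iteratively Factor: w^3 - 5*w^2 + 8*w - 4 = (w - 2)*(w^2 - 3*w + 2) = (w - 2)^2*(w - 1)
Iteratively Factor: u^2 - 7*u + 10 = (u - 2)*(u - 5)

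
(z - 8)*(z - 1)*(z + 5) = z^3 - 4*z^2 - 37*z + 40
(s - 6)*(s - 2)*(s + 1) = s^3 - 7*s^2 + 4*s + 12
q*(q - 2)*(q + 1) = q^3 - q^2 - 2*q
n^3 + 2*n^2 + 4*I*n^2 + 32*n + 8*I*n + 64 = (n + 2)*(n - 4*I)*(n + 8*I)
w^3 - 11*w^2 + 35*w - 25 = (w - 5)^2*(w - 1)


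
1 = 1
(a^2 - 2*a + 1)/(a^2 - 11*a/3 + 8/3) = 3*(a - 1)/(3*a - 8)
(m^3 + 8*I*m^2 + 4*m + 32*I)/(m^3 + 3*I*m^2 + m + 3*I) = (m^3 + 8*I*m^2 + 4*m + 32*I)/(m^3 + 3*I*m^2 + m + 3*I)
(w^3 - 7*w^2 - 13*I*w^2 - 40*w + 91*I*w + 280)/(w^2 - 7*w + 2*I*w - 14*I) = (w^2 - 13*I*w - 40)/(w + 2*I)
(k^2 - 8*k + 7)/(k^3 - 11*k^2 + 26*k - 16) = (k - 7)/(k^2 - 10*k + 16)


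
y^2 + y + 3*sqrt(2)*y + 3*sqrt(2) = (y + 1)*(y + 3*sqrt(2))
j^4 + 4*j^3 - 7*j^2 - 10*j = j*(j - 2)*(j + 1)*(j + 5)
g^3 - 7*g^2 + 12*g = g*(g - 4)*(g - 3)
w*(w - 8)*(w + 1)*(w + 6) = w^4 - w^3 - 50*w^2 - 48*w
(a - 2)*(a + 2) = a^2 - 4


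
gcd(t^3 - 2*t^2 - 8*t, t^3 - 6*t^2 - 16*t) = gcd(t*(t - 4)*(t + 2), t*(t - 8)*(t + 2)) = t^2 + 2*t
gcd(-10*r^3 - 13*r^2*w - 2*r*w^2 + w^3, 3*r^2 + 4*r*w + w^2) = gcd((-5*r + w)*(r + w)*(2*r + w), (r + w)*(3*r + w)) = r + w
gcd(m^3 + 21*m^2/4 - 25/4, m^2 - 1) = m - 1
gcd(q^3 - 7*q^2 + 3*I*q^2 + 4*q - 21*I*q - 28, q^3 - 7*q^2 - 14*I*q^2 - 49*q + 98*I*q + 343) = q - 7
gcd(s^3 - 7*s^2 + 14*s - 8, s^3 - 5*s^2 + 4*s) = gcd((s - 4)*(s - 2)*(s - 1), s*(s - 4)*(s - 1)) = s^2 - 5*s + 4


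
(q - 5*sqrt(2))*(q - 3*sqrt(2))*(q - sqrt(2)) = q^3 - 9*sqrt(2)*q^2 + 46*q - 30*sqrt(2)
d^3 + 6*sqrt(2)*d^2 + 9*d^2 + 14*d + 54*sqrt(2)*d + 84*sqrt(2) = (d + 2)*(d + 7)*(d + 6*sqrt(2))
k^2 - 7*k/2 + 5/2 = (k - 5/2)*(k - 1)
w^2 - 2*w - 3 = (w - 3)*(w + 1)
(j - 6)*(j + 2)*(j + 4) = j^3 - 28*j - 48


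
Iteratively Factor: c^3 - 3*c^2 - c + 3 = (c + 1)*(c^2 - 4*c + 3) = (c - 3)*(c + 1)*(c - 1)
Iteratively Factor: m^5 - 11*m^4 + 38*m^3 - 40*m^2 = (m)*(m^4 - 11*m^3 + 38*m^2 - 40*m) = m*(m - 4)*(m^3 - 7*m^2 + 10*m) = m^2*(m - 4)*(m^2 - 7*m + 10) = m^2*(m - 4)*(m - 2)*(m - 5)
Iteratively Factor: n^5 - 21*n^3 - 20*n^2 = (n)*(n^4 - 21*n^2 - 20*n) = n*(n + 1)*(n^3 - n^2 - 20*n) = n^2*(n + 1)*(n^2 - n - 20) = n^2*(n - 5)*(n + 1)*(n + 4)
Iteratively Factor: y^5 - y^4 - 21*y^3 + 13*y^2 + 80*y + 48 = (y + 1)*(y^4 - 2*y^3 - 19*y^2 + 32*y + 48) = (y - 4)*(y + 1)*(y^3 + 2*y^2 - 11*y - 12) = (y - 4)*(y + 1)*(y + 4)*(y^2 - 2*y - 3) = (y - 4)*(y + 1)^2*(y + 4)*(y - 3)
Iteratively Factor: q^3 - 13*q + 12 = (q - 3)*(q^2 + 3*q - 4) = (q - 3)*(q + 4)*(q - 1)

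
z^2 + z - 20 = (z - 4)*(z + 5)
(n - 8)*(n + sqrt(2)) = n^2 - 8*n + sqrt(2)*n - 8*sqrt(2)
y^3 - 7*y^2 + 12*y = y*(y - 4)*(y - 3)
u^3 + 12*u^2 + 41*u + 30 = (u + 1)*(u + 5)*(u + 6)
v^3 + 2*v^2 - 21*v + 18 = (v - 3)*(v - 1)*(v + 6)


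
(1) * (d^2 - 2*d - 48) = d^2 - 2*d - 48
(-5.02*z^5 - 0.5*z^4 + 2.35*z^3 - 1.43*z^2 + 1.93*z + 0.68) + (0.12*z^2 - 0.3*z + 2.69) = -5.02*z^5 - 0.5*z^4 + 2.35*z^3 - 1.31*z^2 + 1.63*z + 3.37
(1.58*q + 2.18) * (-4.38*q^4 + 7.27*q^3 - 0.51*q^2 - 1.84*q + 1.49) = -6.9204*q^5 + 1.9382*q^4 + 15.0428*q^3 - 4.019*q^2 - 1.657*q + 3.2482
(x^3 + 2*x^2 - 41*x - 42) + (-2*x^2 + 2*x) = x^3 - 39*x - 42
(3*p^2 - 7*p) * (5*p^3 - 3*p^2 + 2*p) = 15*p^5 - 44*p^4 + 27*p^3 - 14*p^2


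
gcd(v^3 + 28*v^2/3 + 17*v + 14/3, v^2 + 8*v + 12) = v + 2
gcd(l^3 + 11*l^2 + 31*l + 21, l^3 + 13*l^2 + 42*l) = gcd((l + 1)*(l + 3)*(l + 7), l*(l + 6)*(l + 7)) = l + 7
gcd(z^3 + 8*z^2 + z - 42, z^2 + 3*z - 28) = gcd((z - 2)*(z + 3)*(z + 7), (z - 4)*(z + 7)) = z + 7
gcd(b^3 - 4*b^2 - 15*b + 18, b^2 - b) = b - 1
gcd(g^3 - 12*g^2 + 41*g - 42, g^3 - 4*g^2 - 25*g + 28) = g - 7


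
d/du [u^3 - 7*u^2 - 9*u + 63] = 3*u^2 - 14*u - 9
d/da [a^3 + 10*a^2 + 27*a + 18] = 3*a^2 + 20*a + 27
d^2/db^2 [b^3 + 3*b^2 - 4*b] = 6*b + 6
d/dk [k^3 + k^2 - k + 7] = 3*k^2 + 2*k - 1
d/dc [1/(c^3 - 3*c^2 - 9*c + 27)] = 3*(-c^2 + 2*c + 3)/(c^3 - 3*c^2 - 9*c + 27)^2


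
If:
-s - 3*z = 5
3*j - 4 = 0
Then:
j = 4/3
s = -3*z - 5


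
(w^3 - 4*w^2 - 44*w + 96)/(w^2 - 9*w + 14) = (w^2 - 2*w - 48)/(w - 7)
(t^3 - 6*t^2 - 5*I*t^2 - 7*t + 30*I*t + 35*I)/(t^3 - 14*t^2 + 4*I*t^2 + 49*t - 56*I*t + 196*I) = (t^2 + t*(1 - 5*I) - 5*I)/(t^2 + t*(-7 + 4*I) - 28*I)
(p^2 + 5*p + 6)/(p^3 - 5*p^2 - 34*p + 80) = (p^2 + 5*p + 6)/(p^3 - 5*p^2 - 34*p + 80)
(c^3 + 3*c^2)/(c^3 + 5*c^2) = (c + 3)/(c + 5)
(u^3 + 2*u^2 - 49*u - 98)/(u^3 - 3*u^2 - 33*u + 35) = (u^2 + 9*u + 14)/(u^2 + 4*u - 5)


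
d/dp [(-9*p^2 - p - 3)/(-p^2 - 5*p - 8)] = (44*p^2 + 138*p - 7)/(p^4 + 10*p^3 + 41*p^2 + 80*p + 64)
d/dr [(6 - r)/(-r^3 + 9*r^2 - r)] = (r*(r^2 - 9*r + 1) - (r - 6)*(3*r^2 - 18*r + 1))/(r^2*(r^2 - 9*r + 1)^2)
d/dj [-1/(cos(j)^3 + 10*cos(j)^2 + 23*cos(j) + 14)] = (3*sin(j)^2 - 20*cos(j) - 26)*sin(j)/(cos(j)^3 + 10*cos(j)^2 + 23*cos(j) + 14)^2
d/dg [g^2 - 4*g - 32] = 2*g - 4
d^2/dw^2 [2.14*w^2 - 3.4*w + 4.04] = 4.28000000000000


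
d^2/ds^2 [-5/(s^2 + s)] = 10*(s*(s + 1) - (2*s + 1)^2)/(s^3*(s + 1)^3)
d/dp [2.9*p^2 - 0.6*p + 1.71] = 5.8*p - 0.6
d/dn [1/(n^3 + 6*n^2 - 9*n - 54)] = 3*(-n^2 - 4*n + 3)/(n^3 + 6*n^2 - 9*n - 54)^2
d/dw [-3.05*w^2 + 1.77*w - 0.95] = 1.77 - 6.1*w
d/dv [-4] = 0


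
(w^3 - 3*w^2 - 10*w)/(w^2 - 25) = w*(w + 2)/(w + 5)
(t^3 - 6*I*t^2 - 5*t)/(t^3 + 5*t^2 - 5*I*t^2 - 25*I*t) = (t - I)/(t + 5)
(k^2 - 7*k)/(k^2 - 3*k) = (k - 7)/(k - 3)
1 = 1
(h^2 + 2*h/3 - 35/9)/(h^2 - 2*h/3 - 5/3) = (h + 7/3)/(h + 1)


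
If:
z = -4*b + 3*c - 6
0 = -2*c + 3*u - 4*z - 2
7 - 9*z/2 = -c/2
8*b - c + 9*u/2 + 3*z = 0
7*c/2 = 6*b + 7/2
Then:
No Solution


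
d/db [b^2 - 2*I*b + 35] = 2*b - 2*I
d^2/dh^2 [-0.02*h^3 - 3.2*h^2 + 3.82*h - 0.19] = -0.12*h - 6.4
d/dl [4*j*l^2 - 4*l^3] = 4*l*(2*j - 3*l)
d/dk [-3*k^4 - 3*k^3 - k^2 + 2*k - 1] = -12*k^3 - 9*k^2 - 2*k + 2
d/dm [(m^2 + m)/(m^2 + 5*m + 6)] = 2*(2*m^2 + 6*m + 3)/(m^4 + 10*m^3 + 37*m^2 + 60*m + 36)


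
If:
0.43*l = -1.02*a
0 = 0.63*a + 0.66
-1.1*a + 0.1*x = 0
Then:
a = -1.05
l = 2.49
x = -11.52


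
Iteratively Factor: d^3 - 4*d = (d + 2)*(d^2 - 2*d) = (d - 2)*(d + 2)*(d)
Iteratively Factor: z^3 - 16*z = (z + 4)*(z^2 - 4*z) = z*(z + 4)*(z - 4)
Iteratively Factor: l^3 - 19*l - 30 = (l - 5)*(l^2 + 5*l + 6) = (l - 5)*(l + 2)*(l + 3)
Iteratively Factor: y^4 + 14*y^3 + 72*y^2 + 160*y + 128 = (y + 4)*(y^3 + 10*y^2 + 32*y + 32) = (y + 4)^2*(y^2 + 6*y + 8) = (y + 4)^3*(y + 2)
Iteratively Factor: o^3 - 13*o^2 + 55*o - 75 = (o - 5)*(o^2 - 8*o + 15) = (o - 5)^2*(o - 3)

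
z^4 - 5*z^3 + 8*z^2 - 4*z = z*(z - 2)^2*(z - 1)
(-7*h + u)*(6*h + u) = -42*h^2 - h*u + u^2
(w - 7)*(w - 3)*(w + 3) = w^3 - 7*w^2 - 9*w + 63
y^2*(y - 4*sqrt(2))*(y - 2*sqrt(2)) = y^4 - 6*sqrt(2)*y^3 + 16*y^2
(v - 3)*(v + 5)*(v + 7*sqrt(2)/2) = v^3 + 2*v^2 + 7*sqrt(2)*v^2/2 - 15*v + 7*sqrt(2)*v - 105*sqrt(2)/2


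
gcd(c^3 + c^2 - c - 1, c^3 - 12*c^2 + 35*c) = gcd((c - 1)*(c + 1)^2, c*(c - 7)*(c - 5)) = 1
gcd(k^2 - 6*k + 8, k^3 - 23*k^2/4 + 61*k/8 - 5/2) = k - 4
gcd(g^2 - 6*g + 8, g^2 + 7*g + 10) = 1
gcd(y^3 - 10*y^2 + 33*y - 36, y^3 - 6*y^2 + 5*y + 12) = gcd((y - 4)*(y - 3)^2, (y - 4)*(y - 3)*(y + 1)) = y^2 - 7*y + 12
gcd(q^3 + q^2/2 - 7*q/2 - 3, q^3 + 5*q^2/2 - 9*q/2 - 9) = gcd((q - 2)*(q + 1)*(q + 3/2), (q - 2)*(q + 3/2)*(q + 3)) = q^2 - q/2 - 3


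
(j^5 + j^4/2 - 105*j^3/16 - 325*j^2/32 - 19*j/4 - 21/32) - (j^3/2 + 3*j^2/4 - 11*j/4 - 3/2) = j^5 + j^4/2 - 113*j^3/16 - 349*j^2/32 - 2*j + 27/32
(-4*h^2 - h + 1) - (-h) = 1 - 4*h^2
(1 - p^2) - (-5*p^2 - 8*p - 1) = 4*p^2 + 8*p + 2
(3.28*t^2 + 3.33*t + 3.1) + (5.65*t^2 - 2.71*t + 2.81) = 8.93*t^2 + 0.62*t + 5.91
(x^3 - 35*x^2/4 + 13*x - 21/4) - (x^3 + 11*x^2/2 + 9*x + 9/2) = -57*x^2/4 + 4*x - 39/4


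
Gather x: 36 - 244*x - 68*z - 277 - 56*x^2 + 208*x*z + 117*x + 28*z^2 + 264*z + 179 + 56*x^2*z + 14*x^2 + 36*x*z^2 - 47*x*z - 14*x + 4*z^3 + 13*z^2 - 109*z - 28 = x^2*(56*z - 42) + x*(36*z^2 + 161*z - 141) + 4*z^3 + 41*z^2 + 87*z - 90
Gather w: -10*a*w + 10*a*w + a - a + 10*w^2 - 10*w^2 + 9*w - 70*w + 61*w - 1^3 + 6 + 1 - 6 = 0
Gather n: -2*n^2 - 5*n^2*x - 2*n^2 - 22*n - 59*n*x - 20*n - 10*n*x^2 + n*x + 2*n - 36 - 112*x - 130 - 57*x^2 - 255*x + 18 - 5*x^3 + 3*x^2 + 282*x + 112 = n^2*(-5*x - 4) + n*(-10*x^2 - 58*x - 40) - 5*x^3 - 54*x^2 - 85*x - 36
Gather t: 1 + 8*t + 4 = 8*t + 5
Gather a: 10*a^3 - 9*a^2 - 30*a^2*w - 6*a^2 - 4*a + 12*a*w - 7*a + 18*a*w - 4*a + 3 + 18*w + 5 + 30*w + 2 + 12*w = 10*a^3 + a^2*(-30*w - 15) + a*(30*w - 15) + 60*w + 10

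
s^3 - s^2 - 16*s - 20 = (s - 5)*(s + 2)^2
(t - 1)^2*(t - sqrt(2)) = t^3 - 2*t^2 - sqrt(2)*t^2 + t + 2*sqrt(2)*t - sqrt(2)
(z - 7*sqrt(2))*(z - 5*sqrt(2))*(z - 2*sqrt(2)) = z^3 - 14*sqrt(2)*z^2 + 118*z - 140*sqrt(2)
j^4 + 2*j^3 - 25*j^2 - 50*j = j*(j - 5)*(j + 2)*(j + 5)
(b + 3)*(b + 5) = b^2 + 8*b + 15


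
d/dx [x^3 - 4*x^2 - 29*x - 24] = 3*x^2 - 8*x - 29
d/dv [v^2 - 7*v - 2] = 2*v - 7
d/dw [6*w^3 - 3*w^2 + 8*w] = 18*w^2 - 6*w + 8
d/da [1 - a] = -1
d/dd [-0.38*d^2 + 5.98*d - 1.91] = 5.98 - 0.76*d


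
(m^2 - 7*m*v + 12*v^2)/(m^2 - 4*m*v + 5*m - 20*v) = (m - 3*v)/(m + 5)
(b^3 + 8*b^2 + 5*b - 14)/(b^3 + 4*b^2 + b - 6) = (b + 7)/(b + 3)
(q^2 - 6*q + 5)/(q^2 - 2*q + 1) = (q - 5)/(q - 1)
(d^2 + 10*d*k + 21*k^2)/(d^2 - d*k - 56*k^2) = (d + 3*k)/(d - 8*k)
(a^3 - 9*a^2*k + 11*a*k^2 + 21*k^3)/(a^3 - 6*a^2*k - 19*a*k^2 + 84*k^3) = (a + k)/(a + 4*k)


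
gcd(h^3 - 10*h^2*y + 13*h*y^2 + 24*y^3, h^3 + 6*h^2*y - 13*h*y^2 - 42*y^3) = -h + 3*y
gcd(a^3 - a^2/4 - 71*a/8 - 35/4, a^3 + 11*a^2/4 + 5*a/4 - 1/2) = a + 2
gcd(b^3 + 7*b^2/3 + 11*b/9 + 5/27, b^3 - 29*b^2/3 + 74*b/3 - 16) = 1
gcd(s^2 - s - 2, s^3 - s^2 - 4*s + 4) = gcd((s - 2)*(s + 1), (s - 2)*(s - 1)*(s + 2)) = s - 2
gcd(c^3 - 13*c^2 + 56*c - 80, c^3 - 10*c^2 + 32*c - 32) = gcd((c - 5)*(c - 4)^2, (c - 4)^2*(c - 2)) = c^2 - 8*c + 16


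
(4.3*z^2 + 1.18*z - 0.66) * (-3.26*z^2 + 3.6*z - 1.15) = -14.018*z^4 + 11.6332*z^3 + 1.4546*z^2 - 3.733*z + 0.759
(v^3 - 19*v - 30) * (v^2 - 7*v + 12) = v^5 - 7*v^4 - 7*v^3 + 103*v^2 - 18*v - 360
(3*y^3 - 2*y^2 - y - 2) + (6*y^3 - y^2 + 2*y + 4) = 9*y^3 - 3*y^2 + y + 2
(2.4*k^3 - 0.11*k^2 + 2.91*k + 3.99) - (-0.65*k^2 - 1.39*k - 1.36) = 2.4*k^3 + 0.54*k^2 + 4.3*k + 5.35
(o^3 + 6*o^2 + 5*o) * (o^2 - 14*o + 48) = o^5 - 8*o^4 - 31*o^3 + 218*o^2 + 240*o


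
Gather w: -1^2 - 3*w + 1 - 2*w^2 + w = -2*w^2 - 2*w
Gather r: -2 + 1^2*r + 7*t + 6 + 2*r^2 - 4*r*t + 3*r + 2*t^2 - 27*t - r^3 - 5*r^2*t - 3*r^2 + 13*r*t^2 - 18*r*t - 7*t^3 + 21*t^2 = -r^3 + r^2*(-5*t - 1) + r*(13*t^2 - 22*t + 4) - 7*t^3 + 23*t^2 - 20*t + 4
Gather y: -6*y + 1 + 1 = 2 - 6*y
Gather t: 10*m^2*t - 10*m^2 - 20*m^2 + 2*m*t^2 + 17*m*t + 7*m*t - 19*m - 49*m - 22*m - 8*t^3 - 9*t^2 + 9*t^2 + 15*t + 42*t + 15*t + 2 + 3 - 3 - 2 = -30*m^2 + 2*m*t^2 - 90*m - 8*t^3 + t*(10*m^2 + 24*m + 72)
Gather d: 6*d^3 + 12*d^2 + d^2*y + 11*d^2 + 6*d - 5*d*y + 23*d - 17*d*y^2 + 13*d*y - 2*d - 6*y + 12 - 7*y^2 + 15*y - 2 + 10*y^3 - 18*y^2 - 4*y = 6*d^3 + d^2*(y + 23) + d*(-17*y^2 + 8*y + 27) + 10*y^3 - 25*y^2 + 5*y + 10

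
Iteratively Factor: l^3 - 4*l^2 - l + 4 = (l - 1)*(l^2 - 3*l - 4) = (l - 1)*(l + 1)*(l - 4)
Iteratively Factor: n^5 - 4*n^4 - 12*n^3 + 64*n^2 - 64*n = (n - 2)*(n^4 - 2*n^3 - 16*n^2 + 32*n) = n*(n - 2)*(n^3 - 2*n^2 - 16*n + 32) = n*(n - 2)*(n + 4)*(n^2 - 6*n + 8) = n*(n - 4)*(n - 2)*(n + 4)*(n - 2)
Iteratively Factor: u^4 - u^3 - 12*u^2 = (u)*(u^3 - u^2 - 12*u) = u^2*(u^2 - u - 12) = u^2*(u - 4)*(u + 3)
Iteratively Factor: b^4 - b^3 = (b)*(b^3 - b^2) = b^2*(b^2 - b) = b^3*(b - 1)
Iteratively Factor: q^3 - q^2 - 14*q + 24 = (q - 2)*(q^2 + q - 12) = (q - 2)*(q + 4)*(q - 3)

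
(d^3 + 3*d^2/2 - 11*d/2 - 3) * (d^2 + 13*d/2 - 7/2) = d^5 + 8*d^4 + 3*d^3/4 - 44*d^2 - d/4 + 21/2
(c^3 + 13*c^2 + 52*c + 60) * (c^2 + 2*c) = c^5 + 15*c^4 + 78*c^3 + 164*c^2 + 120*c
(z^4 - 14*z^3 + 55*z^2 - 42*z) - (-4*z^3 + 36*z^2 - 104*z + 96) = z^4 - 10*z^3 + 19*z^2 + 62*z - 96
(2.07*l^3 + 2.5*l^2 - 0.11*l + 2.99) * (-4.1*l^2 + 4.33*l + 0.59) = -8.487*l^5 - 1.2869*l^4 + 12.4973*l^3 - 11.2603*l^2 + 12.8818*l + 1.7641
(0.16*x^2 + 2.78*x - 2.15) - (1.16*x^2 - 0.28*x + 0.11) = -1.0*x^2 + 3.06*x - 2.26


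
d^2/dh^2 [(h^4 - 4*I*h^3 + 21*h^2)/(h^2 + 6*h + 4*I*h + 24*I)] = (2*h^6 + h^5*(36 + 24*I) + h^4*(120 + 432*I) + h^3*(-1596 + 1976*I) + h^2*(-3456 - 720*I) + 13824*I*h - 24192)/(h^6 + h^5*(18 + 12*I) + h^4*(60 + 216*I) + h^3*(-648 + 1232*I) + h^2*(-5184 + 1440*I) + h*(-10368 - 6912*I) - 13824*I)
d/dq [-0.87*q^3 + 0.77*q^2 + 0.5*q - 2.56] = -2.61*q^2 + 1.54*q + 0.5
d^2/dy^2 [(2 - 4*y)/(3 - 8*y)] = -64/(8*y - 3)^3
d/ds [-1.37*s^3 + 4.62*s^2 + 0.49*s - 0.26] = -4.11*s^2 + 9.24*s + 0.49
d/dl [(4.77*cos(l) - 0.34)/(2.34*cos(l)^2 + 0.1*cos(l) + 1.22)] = (11.1618*cos(l)^2 - 1.5912*cos(l) - 5.8534)*sin(l)/(5.4756*cos(l)^4 + 0.468*cos(l)^3 + 5.7196*cos(l)^2 + 0.244*cos(l) + 1.4884)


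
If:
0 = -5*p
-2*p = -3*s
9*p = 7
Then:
No Solution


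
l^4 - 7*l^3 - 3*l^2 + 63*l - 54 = (l - 6)*(l - 3)*(l - 1)*(l + 3)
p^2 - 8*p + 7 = (p - 7)*(p - 1)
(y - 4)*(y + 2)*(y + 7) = y^3 + 5*y^2 - 22*y - 56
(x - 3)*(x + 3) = x^2 - 9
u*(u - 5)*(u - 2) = u^3 - 7*u^2 + 10*u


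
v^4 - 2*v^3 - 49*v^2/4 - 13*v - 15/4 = (v - 5)*(v + 1/2)*(v + 1)*(v + 3/2)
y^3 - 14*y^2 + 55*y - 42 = (y - 7)*(y - 6)*(y - 1)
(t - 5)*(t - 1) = t^2 - 6*t + 5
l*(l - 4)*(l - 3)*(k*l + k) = k*l^4 - 6*k*l^3 + 5*k*l^2 + 12*k*l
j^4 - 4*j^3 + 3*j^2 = j^2*(j - 3)*(j - 1)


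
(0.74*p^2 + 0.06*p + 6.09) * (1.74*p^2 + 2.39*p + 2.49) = 1.2876*p^4 + 1.873*p^3 + 12.5826*p^2 + 14.7045*p + 15.1641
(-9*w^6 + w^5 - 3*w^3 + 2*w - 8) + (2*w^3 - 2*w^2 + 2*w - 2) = -9*w^6 + w^5 - w^3 - 2*w^2 + 4*w - 10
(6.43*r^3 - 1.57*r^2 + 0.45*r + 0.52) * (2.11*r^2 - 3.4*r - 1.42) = 13.5673*r^5 - 25.1747*r^4 - 2.8431*r^3 + 1.7966*r^2 - 2.407*r - 0.7384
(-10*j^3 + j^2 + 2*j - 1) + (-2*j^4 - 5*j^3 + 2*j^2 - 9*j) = -2*j^4 - 15*j^3 + 3*j^2 - 7*j - 1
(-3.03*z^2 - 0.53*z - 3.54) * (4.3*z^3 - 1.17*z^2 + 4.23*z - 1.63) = -13.029*z^5 + 1.2661*z^4 - 27.4188*z^3 + 6.8388*z^2 - 14.1103*z + 5.7702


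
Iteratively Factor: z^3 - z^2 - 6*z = (z + 2)*(z^2 - 3*z) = z*(z + 2)*(z - 3)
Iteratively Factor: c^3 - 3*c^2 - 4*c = (c)*(c^2 - 3*c - 4) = c*(c + 1)*(c - 4)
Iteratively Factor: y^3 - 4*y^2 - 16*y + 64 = (y + 4)*(y^2 - 8*y + 16) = (y - 4)*(y + 4)*(y - 4)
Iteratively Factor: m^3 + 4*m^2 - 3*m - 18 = (m + 3)*(m^2 + m - 6) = (m + 3)^2*(m - 2)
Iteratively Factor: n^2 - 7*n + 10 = (n - 2)*(n - 5)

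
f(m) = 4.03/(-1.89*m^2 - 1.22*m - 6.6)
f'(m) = 4.03*(3.78*m + 1.22)/(-1.89*m^2 - 1.22*m - 6.6)^2 = (15.2334*m + 4.9166)/(1.89*m^2 + 1.22*m + 6.6)^2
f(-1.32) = -0.49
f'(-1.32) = -0.22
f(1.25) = -0.36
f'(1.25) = 0.20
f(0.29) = -0.57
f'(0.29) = 0.18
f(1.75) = -0.28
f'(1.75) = 0.15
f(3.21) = -0.13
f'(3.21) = 0.06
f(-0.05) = -0.62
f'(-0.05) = 0.10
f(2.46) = -0.19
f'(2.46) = 0.10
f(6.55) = -0.04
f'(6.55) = 0.01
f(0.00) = -0.61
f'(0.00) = 0.11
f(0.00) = -0.61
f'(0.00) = 0.11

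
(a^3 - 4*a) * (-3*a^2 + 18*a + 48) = -3*a^5 + 18*a^4 + 60*a^3 - 72*a^2 - 192*a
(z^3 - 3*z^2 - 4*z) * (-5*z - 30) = -5*z^4 - 15*z^3 + 110*z^2 + 120*z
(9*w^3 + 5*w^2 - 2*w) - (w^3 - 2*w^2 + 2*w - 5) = 8*w^3 + 7*w^2 - 4*w + 5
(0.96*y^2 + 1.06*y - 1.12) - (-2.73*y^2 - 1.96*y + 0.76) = 3.69*y^2 + 3.02*y - 1.88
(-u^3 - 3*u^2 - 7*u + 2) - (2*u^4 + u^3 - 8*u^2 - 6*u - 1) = -2*u^4 - 2*u^3 + 5*u^2 - u + 3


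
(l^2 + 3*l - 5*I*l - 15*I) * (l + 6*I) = l^3 + 3*l^2 + I*l^2 + 30*l + 3*I*l + 90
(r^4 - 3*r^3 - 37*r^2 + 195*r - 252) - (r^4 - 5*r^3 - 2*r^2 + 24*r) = 2*r^3 - 35*r^2 + 171*r - 252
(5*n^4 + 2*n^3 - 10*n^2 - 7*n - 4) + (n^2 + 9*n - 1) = 5*n^4 + 2*n^3 - 9*n^2 + 2*n - 5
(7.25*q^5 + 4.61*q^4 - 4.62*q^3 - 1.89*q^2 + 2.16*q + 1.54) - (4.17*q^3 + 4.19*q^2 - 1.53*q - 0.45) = 7.25*q^5 + 4.61*q^4 - 8.79*q^3 - 6.08*q^2 + 3.69*q + 1.99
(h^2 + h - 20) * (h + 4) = h^3 + 5*h^2 - 16*h - 80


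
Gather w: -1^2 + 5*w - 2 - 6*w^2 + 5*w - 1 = -6*w^2 + 10*w - 4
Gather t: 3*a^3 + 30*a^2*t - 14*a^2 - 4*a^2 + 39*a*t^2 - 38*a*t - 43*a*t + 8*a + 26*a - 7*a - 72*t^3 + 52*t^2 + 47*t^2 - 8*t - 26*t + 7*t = 3*a^3 - 18*a^2 + 27*a - 72*t^3 + t^2*(39*a + 99) + t*(30*a^2 - 81*a - 27)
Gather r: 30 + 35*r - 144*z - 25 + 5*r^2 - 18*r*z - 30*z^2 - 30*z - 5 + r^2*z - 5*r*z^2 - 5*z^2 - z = r^2*(z + 5) + r*(-5*z^2 - 18*z + 35) - 35*z^2 - 175*z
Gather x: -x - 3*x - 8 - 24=-4*x - 32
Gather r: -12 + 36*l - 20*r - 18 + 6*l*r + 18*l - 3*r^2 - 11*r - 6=54*l - 3*r^2 + r*(6*l - 31) - 36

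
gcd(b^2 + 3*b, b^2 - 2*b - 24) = 1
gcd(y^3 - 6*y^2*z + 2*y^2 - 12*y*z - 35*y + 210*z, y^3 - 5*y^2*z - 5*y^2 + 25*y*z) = y - 5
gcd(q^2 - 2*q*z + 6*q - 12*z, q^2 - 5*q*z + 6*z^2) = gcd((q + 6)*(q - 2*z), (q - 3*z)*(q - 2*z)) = -q + 2*z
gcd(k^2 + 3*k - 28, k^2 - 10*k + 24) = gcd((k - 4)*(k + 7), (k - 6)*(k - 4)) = k - 4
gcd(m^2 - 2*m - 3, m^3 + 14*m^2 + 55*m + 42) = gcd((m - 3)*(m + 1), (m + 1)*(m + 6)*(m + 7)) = m + 1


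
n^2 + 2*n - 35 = (n - 5)*(n + 7)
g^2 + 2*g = g*(g + 2)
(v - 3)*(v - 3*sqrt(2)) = v^2 - 3*sqrt(2)*v - 3*v + 9*sqrt(2)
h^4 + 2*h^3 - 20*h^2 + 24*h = h*(h - 2)^2*(h + 6)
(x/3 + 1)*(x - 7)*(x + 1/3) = x^3/3 - 11*x^2/9 - 67*x/9 - 7/3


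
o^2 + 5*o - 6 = (o - 1)*(o + 6)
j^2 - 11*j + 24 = (j - 8)*(j - 3)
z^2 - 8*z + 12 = (z - 6)*(z - 2)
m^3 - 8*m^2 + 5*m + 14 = (m - 7)*(m - 2)*(m + 1)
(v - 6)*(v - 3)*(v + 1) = v^3 - 8*v^2 + 9*v + 18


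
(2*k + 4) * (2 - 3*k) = -6*k^2 - 8*k + 8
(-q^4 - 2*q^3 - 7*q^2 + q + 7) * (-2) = 2*q^4 + 4*q^3 + 14*q^2 - 2*q - 14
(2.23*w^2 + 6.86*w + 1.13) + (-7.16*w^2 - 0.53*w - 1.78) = -4.93*w^2 + 6.33*w - 0.65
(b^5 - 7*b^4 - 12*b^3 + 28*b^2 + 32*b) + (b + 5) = b^5 - 7*b^4 - 12*b^3 + 28*b^2 + 33*b + 5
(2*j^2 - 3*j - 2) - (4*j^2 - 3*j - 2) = -2*j^2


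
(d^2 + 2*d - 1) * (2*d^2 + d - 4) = 2*d^4 + 5*d^3 - 4*d^2 - 9*d + 4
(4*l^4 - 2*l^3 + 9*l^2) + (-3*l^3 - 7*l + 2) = 4*l^4 - 5*l^3 + 9*l^2 - 7*l + 2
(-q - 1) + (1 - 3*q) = -4*q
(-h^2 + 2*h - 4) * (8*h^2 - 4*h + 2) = -8*h^4 + 20*h^3 - 42*h^2 + 20*h - 8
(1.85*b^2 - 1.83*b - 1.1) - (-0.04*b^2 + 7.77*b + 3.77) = 1.89*b^2 - 9.6*b - 4.87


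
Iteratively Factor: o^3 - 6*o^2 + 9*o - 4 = (o - 1)*(o^2 - 5*o + 4) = (o - 4)*(o - 1)*(o - 1)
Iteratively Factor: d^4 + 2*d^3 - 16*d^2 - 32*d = (d + 4)*(d^3 - 2*d^2 - 8*d) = (d - 4)*(d + 4)*(d^2 + 2*d) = d*(d - 4)*(d + 4)*(d + 2)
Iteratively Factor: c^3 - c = (c + 1)*(c^2 - c) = c*(c + 1)*(c - 1)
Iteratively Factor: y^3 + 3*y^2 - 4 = (y + 2)*(y^2 + y - 2) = (y - 1)*(y + 2)*(y + 2)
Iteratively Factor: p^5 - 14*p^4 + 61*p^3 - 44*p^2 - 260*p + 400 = (p - 2)*(p^4 - 12*p^3 + 37*p^2 + 30*p - 200) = (p - 5)*(p - 2)*(p^3 - 7*p^2 + 2*p + 40) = (p - 5)*(p - 4)*(p - 2)*(p^2 - 3*p - 10) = (p - 5)^2*(p - 4)*(p - 2)*(p + 2)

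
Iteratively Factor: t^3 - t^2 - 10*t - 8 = (t - 4)*(t^2 + 3*t + 2) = (t - 4)*(t + 2)*(t + 1)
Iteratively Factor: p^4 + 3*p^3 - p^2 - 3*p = (p + 1)*(p^3 + 2*p^2 - 3*p) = (p + 1)*(p + 3)*(p^2 - p) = p*(p + 1)*(p + 3)*(p - 1)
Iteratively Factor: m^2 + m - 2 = (m + 2)*(m - 1)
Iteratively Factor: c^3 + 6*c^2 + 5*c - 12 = (c + 4)*(c^2 + 2*c - 3) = (c - 1)*(c + 4)*(c + 3)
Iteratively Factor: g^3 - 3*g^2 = (g)*(g^2 - 3*g) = g^2*(g - 3)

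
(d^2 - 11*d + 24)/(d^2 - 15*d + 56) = (d - 3)/(d - 7)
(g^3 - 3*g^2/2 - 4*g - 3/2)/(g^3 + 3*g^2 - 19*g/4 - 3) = 2*(g^2 - 2*g - 3)/(2*g^2 + 5*g - 12)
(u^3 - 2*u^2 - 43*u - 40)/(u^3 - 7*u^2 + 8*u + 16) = (u^2 - 3*u - 40)/(u^2 - 8*u + 16)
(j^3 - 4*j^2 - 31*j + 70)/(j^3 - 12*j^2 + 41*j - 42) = (j + 5)/(j - 3)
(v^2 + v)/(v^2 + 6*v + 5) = v/(v + 5)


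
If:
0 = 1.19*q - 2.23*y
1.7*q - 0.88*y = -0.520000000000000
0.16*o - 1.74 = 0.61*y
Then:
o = 10.02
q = -0.42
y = -0.23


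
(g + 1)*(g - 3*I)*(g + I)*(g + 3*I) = g^4 + g^3 + I*g^3 + 9*g^2 + I*g^2 + 9*g + 9*I*g + 9*I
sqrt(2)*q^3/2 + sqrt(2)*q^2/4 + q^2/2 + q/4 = q*(q + 1/2)*(sqrt(2)*q/2 + 1/2)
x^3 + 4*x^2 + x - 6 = (x - 1)*(x + 2)*(x + 3)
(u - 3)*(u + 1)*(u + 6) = u^3 + 4*u^2 - 15*u - 18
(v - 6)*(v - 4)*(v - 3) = v^3 - 13*v^2 + 54*v - 72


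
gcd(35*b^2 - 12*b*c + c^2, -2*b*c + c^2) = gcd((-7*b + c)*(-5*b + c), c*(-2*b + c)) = 1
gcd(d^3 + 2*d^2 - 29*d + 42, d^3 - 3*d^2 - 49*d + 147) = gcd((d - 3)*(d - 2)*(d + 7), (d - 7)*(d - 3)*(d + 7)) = d^2 + 4*d - 21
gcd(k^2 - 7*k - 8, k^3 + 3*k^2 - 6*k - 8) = k + 1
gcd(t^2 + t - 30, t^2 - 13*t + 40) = t - 5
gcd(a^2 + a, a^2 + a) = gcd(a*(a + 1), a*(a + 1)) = a^2 + a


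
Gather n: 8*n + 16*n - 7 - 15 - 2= 24*n - 24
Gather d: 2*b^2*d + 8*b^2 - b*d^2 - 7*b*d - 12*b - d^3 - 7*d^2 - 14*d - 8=8*b^2 - 12*b - d^3 + d^2*(-b - 7) + d*(2*b^2 - 7*b - 14) - 8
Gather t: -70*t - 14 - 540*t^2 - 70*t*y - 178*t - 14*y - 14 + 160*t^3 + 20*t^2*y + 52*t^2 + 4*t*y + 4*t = 160*t^3 + t^2*(20*y - 488) + t*(-66*y - 244) - 14*y - 28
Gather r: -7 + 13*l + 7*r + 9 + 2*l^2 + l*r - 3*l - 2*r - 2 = 2*l^2 + 10*l + r*(l + 5)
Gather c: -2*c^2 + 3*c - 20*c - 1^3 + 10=-2*c^2 - 17*c + 9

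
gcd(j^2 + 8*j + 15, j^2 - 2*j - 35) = j + 5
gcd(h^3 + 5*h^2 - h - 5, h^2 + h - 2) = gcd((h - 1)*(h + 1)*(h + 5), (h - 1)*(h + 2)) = h - 1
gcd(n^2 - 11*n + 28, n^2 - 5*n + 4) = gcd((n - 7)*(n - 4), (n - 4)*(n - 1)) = n - 4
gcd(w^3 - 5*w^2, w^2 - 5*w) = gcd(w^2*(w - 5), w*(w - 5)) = w^2 - 5*w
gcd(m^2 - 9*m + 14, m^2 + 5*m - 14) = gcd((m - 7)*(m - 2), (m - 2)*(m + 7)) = m - 2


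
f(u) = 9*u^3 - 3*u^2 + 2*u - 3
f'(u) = 27*u^2 - 6*u + 2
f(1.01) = 5.23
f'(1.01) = 23.48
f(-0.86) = -12.66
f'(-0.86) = 27.13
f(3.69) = 415.72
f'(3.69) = 347.49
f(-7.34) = -3738.33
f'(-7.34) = 1500.68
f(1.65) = 32.56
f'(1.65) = 65.61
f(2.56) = 133.45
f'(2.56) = 163.59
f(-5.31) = -1445.70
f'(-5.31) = 795.15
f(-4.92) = -1157.32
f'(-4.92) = 685.09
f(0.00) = -3.00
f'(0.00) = 2.00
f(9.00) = 6333.00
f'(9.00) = 2135.00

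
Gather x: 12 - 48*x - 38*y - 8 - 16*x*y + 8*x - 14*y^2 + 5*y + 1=x*(-16*y - 40) - 14*y^2 - 33*y + 5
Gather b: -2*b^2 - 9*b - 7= -2*b^2 - 9*b - 7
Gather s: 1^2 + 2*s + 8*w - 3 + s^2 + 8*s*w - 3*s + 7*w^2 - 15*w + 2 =s^2 + s*(8*w - 1) + 7*w^2 - 7*w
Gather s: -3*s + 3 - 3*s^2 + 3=-3*s^2 - 3*s + 6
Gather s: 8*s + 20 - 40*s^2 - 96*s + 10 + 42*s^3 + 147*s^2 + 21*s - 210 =42*s^3 + 107*s^2 - 67*s - 180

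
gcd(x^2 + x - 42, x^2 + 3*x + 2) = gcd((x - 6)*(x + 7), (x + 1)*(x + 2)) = 1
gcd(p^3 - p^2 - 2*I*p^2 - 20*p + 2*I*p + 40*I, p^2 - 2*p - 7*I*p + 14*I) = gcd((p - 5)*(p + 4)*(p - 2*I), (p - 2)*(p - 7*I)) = 1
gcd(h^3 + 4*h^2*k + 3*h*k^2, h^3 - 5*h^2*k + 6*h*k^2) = h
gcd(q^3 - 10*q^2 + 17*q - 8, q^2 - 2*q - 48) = q - 8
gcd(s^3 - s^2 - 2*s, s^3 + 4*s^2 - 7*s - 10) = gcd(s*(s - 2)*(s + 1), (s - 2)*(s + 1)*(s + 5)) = s^2 - s - 2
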